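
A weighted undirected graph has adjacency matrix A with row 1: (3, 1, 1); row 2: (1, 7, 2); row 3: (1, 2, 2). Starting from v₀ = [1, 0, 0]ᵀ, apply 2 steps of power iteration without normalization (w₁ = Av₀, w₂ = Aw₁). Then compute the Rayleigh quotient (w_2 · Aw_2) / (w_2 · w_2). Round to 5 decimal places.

λ ≈ 7.07962

w1 = Av₀ = (3, 1, 1)
w2 = Aw1 = (11, 12, 7)
Aw2 = (52, 109, 49)
w2·Aw2 = 11·52 + 12·109 + 7·49 = 2223; w2·w2 = 11·11 + 12·12 + 7·7 = 314
λ ≈ 2223/314 = 7.07962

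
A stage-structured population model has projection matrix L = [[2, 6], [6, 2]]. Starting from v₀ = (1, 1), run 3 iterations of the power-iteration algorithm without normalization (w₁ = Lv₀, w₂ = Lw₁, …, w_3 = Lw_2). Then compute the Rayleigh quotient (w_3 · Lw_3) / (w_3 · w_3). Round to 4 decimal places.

w1 = Lv₀ = (2·1 + 6·1; 6·1 + 2·1) = (8, 8)
w2 = Lw1 = (2·8 + 6·8; 6·8 + 2·8) = (64, 64)
w3 = Lw2 = (512, 512)
Lw3 = (4096, 4096)
w3·Lw3 = 512·4096 + 512·4096 = 4194304; w3·w3 = 512·512 + 512·512 = 524288
λ ≈ 4194304/524288 = 8.0000

λ ≈ 8.0000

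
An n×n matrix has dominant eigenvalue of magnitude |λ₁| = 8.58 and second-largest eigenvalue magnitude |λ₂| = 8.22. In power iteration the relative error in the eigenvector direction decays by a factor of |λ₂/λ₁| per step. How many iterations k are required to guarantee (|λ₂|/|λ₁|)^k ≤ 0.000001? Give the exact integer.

323

|λ₂/λ₁| = 8.22/8.58 = 0.95804
Need k ≥ ln(0.000001) / ln(0.95804) = -13.8155 / -0.0429 ≈ 322.313
Smallest integer k satisfying the bound: 323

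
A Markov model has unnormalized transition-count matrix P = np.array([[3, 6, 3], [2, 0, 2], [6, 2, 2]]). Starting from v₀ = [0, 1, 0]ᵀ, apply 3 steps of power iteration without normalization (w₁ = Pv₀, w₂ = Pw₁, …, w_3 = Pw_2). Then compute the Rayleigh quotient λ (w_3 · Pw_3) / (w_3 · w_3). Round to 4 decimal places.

λ ≈ 8.9130

w1 = Pv₀ = (6, 0, 2)
w2 = Pw1 = (24, 16, 40)
w3 = Pw2 = (288, 128, 256)
Pw3 = (2400, 1088, 2496)
w3·Pw3 = 288·2400 + 128·1088 + 256·2496 = 1469440; w3·w3 = 288·288 + 128·128 + 256·256 = 164864
λ ≈ 1469440/164864 = 8.9130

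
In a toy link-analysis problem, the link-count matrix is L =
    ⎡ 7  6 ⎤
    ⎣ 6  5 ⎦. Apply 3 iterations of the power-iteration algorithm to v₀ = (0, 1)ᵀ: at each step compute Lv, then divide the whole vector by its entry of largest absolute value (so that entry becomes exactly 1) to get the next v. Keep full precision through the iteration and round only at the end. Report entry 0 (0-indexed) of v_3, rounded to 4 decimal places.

Lv0 = (6.00000, 5.00000); divide by 6.00000 → v1 = (1.00000, 0.83333)
Lv1 = (12.00000, 10.16667); divide by 12.00000 → v2 = (1.00000, 0.84722)
Lv2 = (12.08333, 10.23611); divide by 12.08333 → v3 = (1.00000, 0.84713)
Requested entry of v3: 870/870 = 1.0000

1.0000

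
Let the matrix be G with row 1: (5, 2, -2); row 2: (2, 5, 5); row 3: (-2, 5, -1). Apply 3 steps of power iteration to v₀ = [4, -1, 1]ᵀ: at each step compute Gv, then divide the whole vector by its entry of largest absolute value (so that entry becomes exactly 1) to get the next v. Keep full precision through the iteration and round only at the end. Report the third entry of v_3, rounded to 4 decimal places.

Gv0 = (16.00000, 8.00000, -14.00000); divide by 16.00000 → v1 = (1.00000, 0.50000, -0.87500)
Gv1 = (7.75000, 0.12500, 1.37500); divide by 7.75000 → v2 = (1.00000, 0.01613, 0.17742)
Gv2 = (4.67742, 2.96774, -2.09677); divide by 4.67742 → v3 = (1.00000, 0.63448, -0.44828)
Requested entry of v3: -260/580 = -0.4483

-0.4483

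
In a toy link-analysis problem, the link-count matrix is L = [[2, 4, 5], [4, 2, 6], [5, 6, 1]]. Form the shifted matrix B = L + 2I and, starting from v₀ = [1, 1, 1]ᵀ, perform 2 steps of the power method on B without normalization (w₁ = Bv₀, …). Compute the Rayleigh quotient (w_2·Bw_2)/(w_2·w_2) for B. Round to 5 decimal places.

B = L + 2I has rows (4, 4, 5); (4, 4, 6); (5, 6, 3)
w1 = Bv₀ = (13, 14, 14)
w2 = Bw1 = (178, 192, 191)
Bw2 = (2435, 2626, 2615)
w2·Bw2 = 1437087; w2·w2 = 105029; μ ≈ 1437087/105029 = 13.68276

13.68276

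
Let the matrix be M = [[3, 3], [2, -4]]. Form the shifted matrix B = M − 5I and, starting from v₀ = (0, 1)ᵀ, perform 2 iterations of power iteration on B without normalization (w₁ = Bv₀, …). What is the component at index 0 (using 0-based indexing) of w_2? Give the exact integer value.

B = M − 5I has rows (-2, 3); (2, -9)
w1 = Bv₀ = ((-2)·0 + 3·1; 2·0 + (-9)·1) = (3, -9)
w2 = Bw1 = ((-2)·3 + 3·(-9); 2·3 + (-9)·(-9)) = (-33, 87)
Requested component of w2: -33

-33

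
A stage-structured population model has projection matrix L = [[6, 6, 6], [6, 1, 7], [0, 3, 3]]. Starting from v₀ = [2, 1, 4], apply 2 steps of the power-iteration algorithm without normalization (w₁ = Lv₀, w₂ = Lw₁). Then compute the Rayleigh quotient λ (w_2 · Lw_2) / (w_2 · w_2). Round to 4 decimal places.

w1 = Lv₀ = (42, 41, 15)
w2 = Lw1 = (588, 398, 168)
Lw2 = (6924, 5102, 1698)
w2·Lw2 = 588·6924 + 398·5102 + 168·1698 = 6387172; w2·w2 = 588·588 + 398·398 + 168·168 = 532372
λ ≈ 6387172/532372 = 11.9976

11.9976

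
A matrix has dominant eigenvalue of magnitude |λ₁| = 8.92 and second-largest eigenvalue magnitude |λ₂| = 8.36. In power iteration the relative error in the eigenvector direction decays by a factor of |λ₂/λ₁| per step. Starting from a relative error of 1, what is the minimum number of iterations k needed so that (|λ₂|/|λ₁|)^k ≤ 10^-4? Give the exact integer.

|λ₂/λ₁| = 8.36/8.92 = 0.93722
Need k ≥ ln(10^-4) / ln(0.93722) = -9.2103 / -0.0648 ≈ 142.053
Smallest integer k satisfying the bound: 143

143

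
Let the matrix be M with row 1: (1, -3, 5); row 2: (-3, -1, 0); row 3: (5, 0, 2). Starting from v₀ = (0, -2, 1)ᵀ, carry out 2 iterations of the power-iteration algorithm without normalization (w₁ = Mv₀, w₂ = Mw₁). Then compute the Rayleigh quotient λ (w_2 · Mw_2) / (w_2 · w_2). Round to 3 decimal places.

w1 = Mv₀ = (1·0 + (-3)·(-2) + 5·1; (-3)·0 + (-1)·(-2) + 0·1; 5·0 + 0·(-2) + 2·1) = (11, 2, 2)
w2 = Mw1 = (1·11 + (-3)·2 + 5·2; (-3)·11 + (-1)·2 + 0·2; 5·11 + 0·2 + 2·2) = (15, -35, 59)
Mw2 = (415, -10, 193)
w2·Mw2 = 15·415 + (-35)·(-10) + 59·193 = 17962; w2·w2 = 15·15 + (-35)·(-35) + 59·59 = 4931
λ ≈ 17962/4931 = 3.643

λ ≈ 3.643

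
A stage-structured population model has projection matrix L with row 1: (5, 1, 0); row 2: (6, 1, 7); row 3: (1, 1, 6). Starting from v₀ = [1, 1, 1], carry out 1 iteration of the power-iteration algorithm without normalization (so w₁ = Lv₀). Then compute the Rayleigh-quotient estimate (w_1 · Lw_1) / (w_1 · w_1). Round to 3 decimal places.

w1 = Lv₀ = (6, 14, 8)
Lw1 = (44, 106, 68)
w1·Lw1 = 6·44 + 14·106 + 8·68 = 2292; w1·w1 = 6·6 + 14·14 + 8·8 = 296
λ ≈ 2292/296 = 7.743

7.743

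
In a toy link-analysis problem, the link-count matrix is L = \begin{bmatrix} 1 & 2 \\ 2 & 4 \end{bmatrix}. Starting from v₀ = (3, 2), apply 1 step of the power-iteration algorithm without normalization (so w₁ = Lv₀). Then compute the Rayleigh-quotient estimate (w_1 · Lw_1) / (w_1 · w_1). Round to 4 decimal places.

w1 = Lv₀ = (7, 14)
Lw1 = (35, 70)
w1·Lw1 = 7·35 + 14·70 = 1225; w1·w1 = 7·7 + 14·14 = 245
λ ≈ 1225/245 = 5.0000

5.0000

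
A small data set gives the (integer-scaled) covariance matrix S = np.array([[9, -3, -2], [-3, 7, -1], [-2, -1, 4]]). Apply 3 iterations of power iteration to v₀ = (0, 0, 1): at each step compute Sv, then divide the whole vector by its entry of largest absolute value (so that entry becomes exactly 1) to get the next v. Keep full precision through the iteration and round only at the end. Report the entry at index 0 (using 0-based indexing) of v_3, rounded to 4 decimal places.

1.0000

Sv0 = (-2.00000, -1.00000, 4.00000); divide by 4.00000 → v1 = (-0.50000, -0.25000, 1.00000)
Sv1 = (-5.75000, -1.25000, 5.25000); divide by -5.75000 → v2 = (1.00000, 0.21739, -0.91304)
Sv2 = (10.17391, -0.56522, -5.86957); divide by 10.17391 → v3 = (1.00000, -0.05556, -0.57692)
Requested entry of v3: -234/-234 = 1.0000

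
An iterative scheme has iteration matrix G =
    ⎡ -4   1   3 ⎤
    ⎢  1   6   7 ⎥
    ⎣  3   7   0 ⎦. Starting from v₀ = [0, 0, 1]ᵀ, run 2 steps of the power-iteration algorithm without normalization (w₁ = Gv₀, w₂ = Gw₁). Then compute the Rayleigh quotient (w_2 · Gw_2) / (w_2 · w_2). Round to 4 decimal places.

w1 = Gv₀ = ((-4)·0 + 1·0 + 3·1; 1·0 + 6·0 + 7·1; 3·0 + 7·0 + 0·1) = (3, 7, 0)
w2 = Gw1 = ((-4)·3 + 1·7 + 3·0; 1·3 + 6·7 + 7·0; 3·3 + 7·7 + 0·0) = (-5, 45, 58)
Gw2 = (239, 671, 300)
w2·Gw2 = (-5)·239 + 45·671 + 58·300 = 46400; w2·w2 = (-5)·(-5) + 45·45 + 58·58 = 5414
λ ≈ 46400/5414 = 8.5704

8.5704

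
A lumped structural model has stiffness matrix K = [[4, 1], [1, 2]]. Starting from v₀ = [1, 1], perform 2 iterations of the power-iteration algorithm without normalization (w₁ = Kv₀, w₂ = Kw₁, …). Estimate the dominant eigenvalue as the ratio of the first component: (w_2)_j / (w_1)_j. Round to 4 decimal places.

w1 = Kv₀ = (5, 3)
w2 = Kw1 = (23, 11)
Ratio at component: 23 / 5 = 4.6000

λ ≈ 4.6000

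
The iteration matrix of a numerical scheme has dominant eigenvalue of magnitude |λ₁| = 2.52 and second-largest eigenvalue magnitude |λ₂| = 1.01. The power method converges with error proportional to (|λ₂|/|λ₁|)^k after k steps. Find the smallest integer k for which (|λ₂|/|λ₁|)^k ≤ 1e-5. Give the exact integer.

13

|λ₂/λ₁| = 1.01/2.52 = 0.40079
Need k ≥ ln(1e-5) / ln(0.40079) = -11.5129 / -0.9143 ≈ 12.592
Smallest integer k satisfying the bound: 13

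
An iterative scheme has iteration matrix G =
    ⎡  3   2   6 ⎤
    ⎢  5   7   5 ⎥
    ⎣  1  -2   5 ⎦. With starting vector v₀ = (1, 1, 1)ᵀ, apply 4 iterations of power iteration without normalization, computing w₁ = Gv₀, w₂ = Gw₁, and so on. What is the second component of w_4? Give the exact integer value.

w1 = Gv₀ = (3·1 + 2·1 + 6·1; 5·1 + 7·1 + 5·1; 1·1 + (-2)·1 + 5·1) = (11, 17, 4)
w2 = Gw1 = (3·11 + 2·17 + 6·4; 5·11 + 7·17 + 5·4; 1·11 + (-2)·17 + 5·4) = (91, 194, -3)
w3 = Gw2 = (643, 1798, -312)
w4 = Gw3 = (3653, 14241, -4513)
The requested component of w4 is 14241.

14241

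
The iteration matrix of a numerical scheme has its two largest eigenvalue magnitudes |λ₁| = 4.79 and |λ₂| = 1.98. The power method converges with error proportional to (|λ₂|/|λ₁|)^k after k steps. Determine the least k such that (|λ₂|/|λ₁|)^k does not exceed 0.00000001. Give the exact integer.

|λ₂/λ₁| = 1.98/4.79 = 0.41336
Need k ≥ ln(0.00000001) / ln(0.41336) = -18.4207 / -0.8834 ≈ 20.851
Smallest integer k satisfying the bound: 21

21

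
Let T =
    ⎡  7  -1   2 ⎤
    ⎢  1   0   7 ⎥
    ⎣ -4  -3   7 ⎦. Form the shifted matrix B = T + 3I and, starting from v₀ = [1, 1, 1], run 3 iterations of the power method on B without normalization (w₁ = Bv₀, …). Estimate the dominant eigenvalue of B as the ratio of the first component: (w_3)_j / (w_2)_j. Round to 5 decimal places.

8.48571

B = T + 3I has rows (10, -1, 2); (1, 3, 7); (-4, -3, 10)
w1 = Bv₀ = (10·1 + (-1)·1 + 2·1; 1·1 + 3·1 + 7·1; (-4)·1 + (-3)·1 + 10·1) = (11, 11, 3)
w2 = Bw1 = (10·11 + (-1)·11 + 2·3; 1·11 + 3·11 + 7·3; (-4)·11 + (-3)·11 + 10·3) = (105, 65, -47)
w3 = Bw2 = (891, -29, -1085)
Ratio: 891/105 = 8.48571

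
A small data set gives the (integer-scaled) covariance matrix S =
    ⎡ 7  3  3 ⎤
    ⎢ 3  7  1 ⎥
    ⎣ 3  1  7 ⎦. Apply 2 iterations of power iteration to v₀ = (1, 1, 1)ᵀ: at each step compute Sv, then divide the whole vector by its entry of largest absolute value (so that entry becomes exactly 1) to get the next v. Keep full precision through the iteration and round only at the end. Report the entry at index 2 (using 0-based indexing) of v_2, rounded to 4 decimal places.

0.8089

Sv0 = (13.00000, 11.00000, 11.00000); divide by 13.00000 → v1 = (1.00000, 0.84615, 0.84615)
Sv1 = (12.07692, 9.76923, 9.76923); divide by 12.07692 → v2 = (1.00000, 0.80892, 0.80892)
Requested entry of v2: 127/157 = 0.8089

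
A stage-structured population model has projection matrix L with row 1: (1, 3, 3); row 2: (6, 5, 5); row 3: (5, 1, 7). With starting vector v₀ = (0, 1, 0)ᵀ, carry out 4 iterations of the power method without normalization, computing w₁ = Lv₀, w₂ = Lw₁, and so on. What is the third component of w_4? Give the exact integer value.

w1 = Lv₀ = (1·0 + 3·1 + 3·0; 6·0 + 5·1 + 5·0; 5·0 + 1·1 + 7·0) = (3, 5, 1)
w2 = Lw1 = (1·3 + 3·5 + 3·1; 6·3 + 5·5 + 5·1; 5·3 + 1·5 + 7·1) = (21, 48, 27)
w3 = Lw2 = (246, 501, 342)
w4 = Lw3 = (2775, 5691, 4125)
The requested component of w4 is 4125.

4125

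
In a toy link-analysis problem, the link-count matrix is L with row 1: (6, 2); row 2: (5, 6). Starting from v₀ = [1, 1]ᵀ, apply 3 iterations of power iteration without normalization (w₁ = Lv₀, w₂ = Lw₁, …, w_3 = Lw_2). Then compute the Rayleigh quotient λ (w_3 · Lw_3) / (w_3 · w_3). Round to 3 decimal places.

w1 = Lv₀ = (6·1 + 2·1; 5·1 + 6·1) = (8, 11)
w2 = Lw1 = (6·8 + 2·11; 5·8 + 6·11) = (70, 106)
w3 = Lw2 = (632, 986)
Lw3 = (5764, 9076)
w3·Lw3 = 632·5764 + 986·9076 = 12591784; w3·w3 = 632·632 + 986·986 = 1371620
λ ≈ 12591784/1371620 = 9.180

9.180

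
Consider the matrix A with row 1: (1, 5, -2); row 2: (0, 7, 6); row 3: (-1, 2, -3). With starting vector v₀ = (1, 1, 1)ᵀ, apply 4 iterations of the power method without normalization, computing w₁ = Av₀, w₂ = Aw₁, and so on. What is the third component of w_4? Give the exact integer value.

w1 = Av₀ = (4, 13, -2)
w2 = Aw1 = (73, 79, 28)
w3 = Aw2 = (412, 721, 1)
w4 = Aw3 = (4015, 5053, 1027)
The requested component of w4 is 1027.

1027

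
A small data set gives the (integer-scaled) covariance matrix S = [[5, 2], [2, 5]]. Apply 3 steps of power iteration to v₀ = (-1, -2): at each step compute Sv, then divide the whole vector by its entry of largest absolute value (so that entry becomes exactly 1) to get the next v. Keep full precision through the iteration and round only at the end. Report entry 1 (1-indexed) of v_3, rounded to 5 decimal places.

Sv0 = (-9.000000, -12.000000); divide by -12.000000 → v1 = (0.750000, 1.000000)
Sv1 = (5.750000, 6.500000); divide by 6.500000 → v2 = (0.884615, 1.000000)
Sv2 = (6.423077, 6.769231); divide by 6.769231 → v3 = (0.948864, 1.000000)
Requested entry of v3: -501/-528 = 0.94886

0.94886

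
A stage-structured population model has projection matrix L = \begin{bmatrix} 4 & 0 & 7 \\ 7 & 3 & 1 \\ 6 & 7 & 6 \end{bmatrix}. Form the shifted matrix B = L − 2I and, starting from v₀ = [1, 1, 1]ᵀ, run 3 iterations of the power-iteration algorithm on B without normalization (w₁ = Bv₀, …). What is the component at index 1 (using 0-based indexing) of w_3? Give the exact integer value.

1233

B = L − 2I has rows (2, 0, 7); (7, 1, 1); (6, 7, 4)
w1 = Bv₀ = (9, 9, 17)
w2 = Bw1 = (137, 89, 185)
w3 = Bw2 = (1569, 1233, 2185)
Requested component of w3: 1233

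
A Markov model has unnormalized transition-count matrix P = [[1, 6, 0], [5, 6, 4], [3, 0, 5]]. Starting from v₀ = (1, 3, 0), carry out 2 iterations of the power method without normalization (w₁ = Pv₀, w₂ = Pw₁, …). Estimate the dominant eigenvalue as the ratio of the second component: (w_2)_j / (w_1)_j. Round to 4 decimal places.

λ ≈ 10.6522

w1 = Pv₀ = (19, 23, 3)
w2 = Pw1 = (157, 245, 72)
Ratio at component: 245 / 23 = 10.6522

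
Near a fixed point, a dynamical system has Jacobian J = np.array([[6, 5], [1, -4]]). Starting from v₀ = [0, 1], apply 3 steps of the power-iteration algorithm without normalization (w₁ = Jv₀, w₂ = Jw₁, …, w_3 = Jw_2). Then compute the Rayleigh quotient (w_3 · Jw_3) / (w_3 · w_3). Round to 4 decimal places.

w1 = Jv₀ = (5, -4)
w2 = Jw1 = (10, 21)
w3 = Jw2 = (165, -74)
Jw3 = (620, 461)
w3·Jw3 = 165·620 + (-74)·461 = 68186; w3·w3 = 165·165 + (-74)·(-74) = 32701
λ ≈ 68186/32701 = 2.0851

λ ≈ 2.0851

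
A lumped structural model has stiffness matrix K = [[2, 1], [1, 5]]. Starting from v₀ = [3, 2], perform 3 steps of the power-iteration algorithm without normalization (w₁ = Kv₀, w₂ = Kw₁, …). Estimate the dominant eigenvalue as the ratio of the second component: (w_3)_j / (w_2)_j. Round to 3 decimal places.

w1 = Kv₀ = (2·3 + 1·2; 1·3 + 5·2) = (8, 13)
w2 = Kw1 = (2·8 + 1·13; 1·8 + 5·13) = (29, 73)
w3 = Kw2 = (131, 394)
Ratio at component: 394 / 73 = 5.397

5.397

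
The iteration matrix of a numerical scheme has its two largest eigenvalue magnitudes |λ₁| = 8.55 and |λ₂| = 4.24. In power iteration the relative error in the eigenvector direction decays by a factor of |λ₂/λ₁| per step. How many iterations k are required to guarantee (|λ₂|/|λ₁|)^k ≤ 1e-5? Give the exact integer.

|λ₂/λ₁| = 4.24/8.55 = 0.49591
Need k ≥ ln(1e-5) / ln(0.49591) = -11.5129 / -0.7014 ≈ 16.415
Smallest integer k satisfying the bound: 17

17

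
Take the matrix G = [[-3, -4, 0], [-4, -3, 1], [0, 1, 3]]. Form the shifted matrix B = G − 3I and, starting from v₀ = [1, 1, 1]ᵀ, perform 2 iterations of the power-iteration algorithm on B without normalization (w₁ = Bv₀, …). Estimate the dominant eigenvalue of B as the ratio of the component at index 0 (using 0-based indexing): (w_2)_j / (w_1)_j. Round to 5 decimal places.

μ ≈ -9.60000

B = G − 3I has rows (-6, -4, 0); (-4, -6, 1); (0, 1, 0)
w1 = Bv₀ = (-10, -9, 1)
w2 = Bw1 = (96, 95, -9)
Ratio: 96/-10 = -9.60000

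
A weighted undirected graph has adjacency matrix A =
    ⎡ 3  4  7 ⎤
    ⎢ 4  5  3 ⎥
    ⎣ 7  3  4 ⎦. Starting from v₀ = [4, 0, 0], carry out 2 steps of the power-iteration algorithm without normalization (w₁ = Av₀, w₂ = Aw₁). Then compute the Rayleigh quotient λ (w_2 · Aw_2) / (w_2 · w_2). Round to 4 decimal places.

λ ≈ 13.2706

w1 = Av₀ = (3·4 + 4·0 + 7·0; 4·4 + 5·0 + 3·0; 7·4 + 3·0 + 4·0) = (12, 16, 28)
w2 = Aw1 = (3·12 + 4·16 + 7·28; 4·12 + 5·16 + 3·28; 7·12 + 3·16 + 4·28) = (296, 212, 244)
Aw2 = (3444, 2976, 3684)
w2·Aw2 = 296·3444 + 212·2976 + 244·3684 = 2549232; w2·w2 = 296·296 + 212·212 + 244·244 = 192096
λ ≈ 2549232/192096 = 13.2706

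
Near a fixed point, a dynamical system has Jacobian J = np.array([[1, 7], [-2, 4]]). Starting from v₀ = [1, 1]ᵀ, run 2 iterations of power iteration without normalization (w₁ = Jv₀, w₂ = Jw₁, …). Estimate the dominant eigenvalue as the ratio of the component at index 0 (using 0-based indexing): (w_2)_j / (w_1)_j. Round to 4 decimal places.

λ ≈ 2.7500

w1 = Jv₀ = (1·1 + 7·1; (-2)·1 + 4·1) = (8, 2)
w2 = Jw1 = (1·8 + 7·2; (-2)·8 + 4·2) = (22, -8)
Ratio at component: 22 / 8 = 2.7500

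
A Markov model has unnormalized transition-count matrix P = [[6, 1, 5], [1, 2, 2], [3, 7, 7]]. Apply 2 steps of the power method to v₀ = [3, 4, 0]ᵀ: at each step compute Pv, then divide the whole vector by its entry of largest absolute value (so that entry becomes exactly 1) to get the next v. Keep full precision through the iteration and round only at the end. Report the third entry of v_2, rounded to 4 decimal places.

1.0000

Pv0 = (22.00000, 11.00000, 37.00000); divide by 37.00000 → v1 = (0.59459, 0.29730, 1.00000)
Pv1 = (8.86486, 3.18919, 10.86486); divide by 10.86486 → v2 = (0.81592, 0.29353, 1.00000)
Requested entry of v2: 402/402 = 1.0000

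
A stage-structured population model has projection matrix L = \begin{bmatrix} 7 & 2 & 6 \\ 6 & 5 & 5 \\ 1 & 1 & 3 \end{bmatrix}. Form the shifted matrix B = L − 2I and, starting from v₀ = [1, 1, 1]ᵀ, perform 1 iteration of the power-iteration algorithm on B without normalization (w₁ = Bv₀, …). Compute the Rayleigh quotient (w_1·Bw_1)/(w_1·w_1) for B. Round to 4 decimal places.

9.1524

B = L − 2I has rows (5, 2, 6); (6, 3, 5); (1, 1, 1)
w1 = Bv₀ = (5·1 + 2·1 + 6·1; 6·1 + 3·1 + 5·1; 1·1 + 1·1 + 1·1) = (13, 14, 3)
Bw1 = (111, 135, 30)
w1·Bw1 = 3423; w1·w1 = 374; μ ≈ 3423/374 = 9.1524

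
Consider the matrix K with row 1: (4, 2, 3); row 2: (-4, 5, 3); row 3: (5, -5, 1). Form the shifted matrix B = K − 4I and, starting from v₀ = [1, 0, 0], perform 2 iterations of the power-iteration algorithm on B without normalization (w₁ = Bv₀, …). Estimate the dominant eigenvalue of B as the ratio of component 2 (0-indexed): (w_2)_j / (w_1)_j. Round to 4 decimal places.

1.0000

B = K − 4I has rows (0, 2, 3); (-4, 1, 3); (5, -5, -3)
w1 = Bv₀ = (0·1 + 2·0 + 3·0; (-4)·1 + 1·0 + 3·0; 5·1 + (-5)·0 + (-3)·0) = (0, -4, 5)
w2 = Bw1 = (0·0 + 2·(-4) + 3·5; (-4)·0 + 1·(-4) + 3·5; 5·0 + (-5)·(-4) + (-3)·5) = (7, 11, 5)
Ratio: 5/5 = 1.0000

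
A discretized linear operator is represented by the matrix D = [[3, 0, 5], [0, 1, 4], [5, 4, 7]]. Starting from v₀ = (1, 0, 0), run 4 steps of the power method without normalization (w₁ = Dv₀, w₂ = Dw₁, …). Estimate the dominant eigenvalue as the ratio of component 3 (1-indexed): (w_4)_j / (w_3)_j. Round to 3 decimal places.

λ ≈ 11.400

w1 = Dv₀ = (3·1 + 0·0 + 5·0; 0·1 + 1·0 + 4·0; 5·1 + 4·0 + 7·0) = (3, 0, 5)
w2 = Dw1 = (3·3 + 0·0 + 5·5; 0·3 + 1·0 + 4·5; 5·3 + 4·0 + 7·5) = (34, 20, 50)
w3 = Dw2 = (352, 220, 600)
w4 = Dw3 = (4056, 2620, 6840)
Ratio at component: 6840 / 600 = 11.400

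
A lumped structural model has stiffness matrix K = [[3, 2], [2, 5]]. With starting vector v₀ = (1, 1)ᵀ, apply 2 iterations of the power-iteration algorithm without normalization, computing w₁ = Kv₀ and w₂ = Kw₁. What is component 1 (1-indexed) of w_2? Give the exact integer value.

w1 = Kv₀ = (3·1 + 2·1; 2·1 + 5·1) = (5, 7)
w2 = Kw1 = (3·5 + 2·7; 2·5 + 5·7) = (29, 45)
The requested component of w2 is 29.

29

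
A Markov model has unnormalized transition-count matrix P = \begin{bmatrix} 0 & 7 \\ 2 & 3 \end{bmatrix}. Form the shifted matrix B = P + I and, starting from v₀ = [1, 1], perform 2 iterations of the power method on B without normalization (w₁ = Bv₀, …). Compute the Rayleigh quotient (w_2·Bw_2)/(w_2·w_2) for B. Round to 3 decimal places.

B = P + I has rows (1, 7); (2, 4)
w1 = Bv₀ = (1·1 + 7·1; 2·1 + 4·1) = (8, 6)
w2 = Bw1 = (1·8 + 7·6; 2·8 + 4·6) = (50, 40)
Bw2 = (330, 260)
w2·Bw2 = 26900; w2·w2 = 4100; μ ≈ 26900/4100 = 6.561

6.561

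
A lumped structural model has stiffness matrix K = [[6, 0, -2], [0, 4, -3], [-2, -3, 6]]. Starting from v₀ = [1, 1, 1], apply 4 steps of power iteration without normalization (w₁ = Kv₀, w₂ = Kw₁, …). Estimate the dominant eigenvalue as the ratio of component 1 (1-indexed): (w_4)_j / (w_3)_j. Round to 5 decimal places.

7.08451

w1 = Kv₀ = (6·1 + 0·1 + (-2)·1; 0·1 + 4·1 + (-3)·1; (-2)·1 + (-3)·1 + 6·1) = (4, 1, 1)
w2 = Kw1 = (6·4 + 0·1 + (-2)·1; 0·4 + 4·1 + (-3)·1; (-2)·4 + (-3)·1 + 6·1) = (22, 1, -5)
w3 = Kw2 = (142, 19, -77)
w4 = Kw3 = (1006, 307, -803)
Ratio at component: 1006 / 142 = 7.08451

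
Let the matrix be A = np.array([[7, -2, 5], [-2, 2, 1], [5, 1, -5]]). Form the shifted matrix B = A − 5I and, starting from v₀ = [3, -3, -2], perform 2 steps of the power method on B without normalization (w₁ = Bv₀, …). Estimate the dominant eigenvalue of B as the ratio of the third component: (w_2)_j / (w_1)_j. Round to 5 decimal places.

B = A − 5I has rows (2, -2, 5); (-2, -3, 1); (5, 1, -10)
w1 = Bv₀ = (2, 1, 32)
w2 = Bw1 = (162, 25, -309)
Ratio: -309/32 = -9.65625

μ ≈ -9.65625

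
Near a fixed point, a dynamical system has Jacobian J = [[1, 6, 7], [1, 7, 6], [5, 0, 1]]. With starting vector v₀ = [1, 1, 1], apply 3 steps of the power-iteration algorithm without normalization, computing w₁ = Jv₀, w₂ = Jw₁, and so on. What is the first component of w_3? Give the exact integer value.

w1 = Jv₀ = (14, 14, 6)
w2 = Jw1 = (140, 148, 76)
w3 = Jw2 = (1560, 1632, 776)
The requested component of w3 is 1560.

1560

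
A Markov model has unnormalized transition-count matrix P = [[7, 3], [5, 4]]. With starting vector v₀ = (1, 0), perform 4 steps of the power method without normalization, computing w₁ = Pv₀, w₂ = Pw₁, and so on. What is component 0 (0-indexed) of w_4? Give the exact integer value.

w1 = Pv₀ = (7·1 + 3·0; 5·1 + 4·0) = (7, 5)
w2 = Pw1 = (7·7 + 3·5; 5·7 + 4·5) = (64, 55)
w3 = Pw2 = (613, 540)
w4 = Pw3 = (5911, 5225)
The requested component of w4 is 5911.

5911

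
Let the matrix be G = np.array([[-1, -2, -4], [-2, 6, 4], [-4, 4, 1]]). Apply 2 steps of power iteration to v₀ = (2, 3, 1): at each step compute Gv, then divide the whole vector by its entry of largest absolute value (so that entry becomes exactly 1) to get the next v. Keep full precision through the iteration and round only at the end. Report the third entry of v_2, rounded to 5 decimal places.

Gv0 = (-12.000000, 18.000000, 5.000000); divide by 18.000000 → v1 = (-0.666667, 1.000000, 0.277778)
Gv1 = (-2.444444, 8.444444, 6.944444); divide by 8.444444 → v2 = (-0.289474, 1.000000, 0.822368)
Requested entry of v2: 125/152 = 0.82237

0.82237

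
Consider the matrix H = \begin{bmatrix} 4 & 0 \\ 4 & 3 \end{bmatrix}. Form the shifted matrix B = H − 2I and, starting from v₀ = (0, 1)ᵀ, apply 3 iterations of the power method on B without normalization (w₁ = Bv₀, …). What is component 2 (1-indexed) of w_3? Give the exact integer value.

1

B = H − 2I has rows (2, 0); (4, 1)
w1 = Bv₀ = (2·0 + 0·1; 4·0 + 1·1) = (0, 1)
w2 = Bw1 = (2·0 + 0·1; 4·0 + 1·1) = (0, 1)
w3 = Bw2 = (0, 1)
Requested component of w3: 1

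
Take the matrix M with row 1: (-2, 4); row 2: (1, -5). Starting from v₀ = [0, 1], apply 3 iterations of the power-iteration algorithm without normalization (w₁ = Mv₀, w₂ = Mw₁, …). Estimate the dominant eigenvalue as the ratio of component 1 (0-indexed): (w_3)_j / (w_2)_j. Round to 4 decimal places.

λ ≈ -5.9655

w1 = Mv₀ = ((-2)·0 + 4·1; 1·0 + (-5)·1) = (4, -5)
w2 = Mw1 = ((-2)·4 + 4·(-5); 1·4 + (-5)·(-5)) = (-28, 29)
w3 = Mw2 = (172, -173)
Ratio at component: -173 / 29 = -5.9655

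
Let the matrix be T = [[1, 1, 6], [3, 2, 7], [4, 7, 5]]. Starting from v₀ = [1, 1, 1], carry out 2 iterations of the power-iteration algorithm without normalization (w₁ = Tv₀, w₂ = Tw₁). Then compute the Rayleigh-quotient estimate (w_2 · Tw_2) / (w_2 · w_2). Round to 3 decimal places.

w1 = Tv₀ = (8, 12, 16)
w2 = Tw1 = (116, 160, 196)
Tw2 = (1452, 2040, 2564)
w2·Tw2 = 116·1452 + 160·2040 + 196·2564 = 997376; w2·w2 = 116·116 + 160·160 + 196·196 = 77472
λ ≈ 997376/77472 = 12.874

λ ≈ 12.874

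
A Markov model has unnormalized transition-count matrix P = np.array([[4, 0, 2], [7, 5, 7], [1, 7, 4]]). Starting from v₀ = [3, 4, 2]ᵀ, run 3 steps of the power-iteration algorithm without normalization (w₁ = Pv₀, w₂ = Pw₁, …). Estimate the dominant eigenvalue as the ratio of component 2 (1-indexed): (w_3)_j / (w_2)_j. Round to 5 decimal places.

12.41364

w1 = Pv₀ = (4·3 + 0·4 + 2·2; 7·3 + 5·4 + 7·2; 1·3 + 7·4 + 4·2) = (16, 55, 39)
w2 = Pw1 = (4·16 + 0·55 + 2·39; 7·16 + 5·55 + 7·39; 1·16 + 7·55 + 4·39) = (142, 660, 557)
w3 = Pw2 = (1682, 8193, 6990)
Ratio at component: 8193 / 660 = 12.41364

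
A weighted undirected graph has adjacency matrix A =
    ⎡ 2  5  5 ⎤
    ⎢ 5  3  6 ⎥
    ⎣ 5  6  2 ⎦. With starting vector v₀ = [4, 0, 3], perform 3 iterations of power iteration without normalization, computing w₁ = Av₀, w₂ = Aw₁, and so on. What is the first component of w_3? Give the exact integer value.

w1 = Av₀ = (23, 38, 26)
w2 = Aw1 = (366, 385, 395)
w3 = Aw2 = (4632, 5355, 4930)
The requested component of w3 is 4632.

4632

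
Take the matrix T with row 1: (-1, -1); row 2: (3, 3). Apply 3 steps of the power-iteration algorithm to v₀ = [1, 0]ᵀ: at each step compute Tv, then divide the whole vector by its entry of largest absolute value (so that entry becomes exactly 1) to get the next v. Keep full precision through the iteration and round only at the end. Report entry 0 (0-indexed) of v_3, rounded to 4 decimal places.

-0.3333

Tv0 = (-1.00000, 3.00000); divide by 3.00000 → v1 = (-0.33333, 1.00000)
Tv1 = (-0.66667, 2.00000); divide by 2.00000 → v2 = (-0.33333, 1.00000)
Tv2 = (-0.66667, 2.00000); divide by 2.00000 → v3 = (-0.33333, 1.00000)
Requested entry of v3: -4/12 = -0.3333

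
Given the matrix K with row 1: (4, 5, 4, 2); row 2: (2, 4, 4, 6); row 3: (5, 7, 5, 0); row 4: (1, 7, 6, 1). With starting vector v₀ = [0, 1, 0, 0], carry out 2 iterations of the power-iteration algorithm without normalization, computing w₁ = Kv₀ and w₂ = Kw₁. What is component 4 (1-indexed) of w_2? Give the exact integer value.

82

w1 = Kv₀ = (5, 4, 7, 7)
w2 = Kw1 = (82, 96, 88, 82)
The requested component of w2 is 82.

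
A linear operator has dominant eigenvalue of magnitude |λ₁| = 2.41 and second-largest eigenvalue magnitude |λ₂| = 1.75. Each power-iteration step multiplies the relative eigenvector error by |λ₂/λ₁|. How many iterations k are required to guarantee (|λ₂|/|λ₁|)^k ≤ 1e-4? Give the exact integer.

|λ₂/λ₁| = 1.75/2.41 = 0.72614
Need k ≥ ln(1e-4) / ln(0.72614) = -9.2103 / -0.3200 ≈ 28.781
Smallest integer k satisfying the bound: 29

29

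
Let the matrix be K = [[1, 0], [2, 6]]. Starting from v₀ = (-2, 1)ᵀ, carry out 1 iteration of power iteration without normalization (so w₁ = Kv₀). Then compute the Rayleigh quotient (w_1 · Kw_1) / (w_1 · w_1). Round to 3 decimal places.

2.500

w1 = Kv₀ = (1·(-2) + 0·1; 2·(-2) + 6·1) = (-2, 2)
Kw1 = (-2, 8)
w1·Kw1 = (-2)·(-2) + 2·8 = 20; w1·w1 = (-2)·(-2) + 2·2 = 8
λ ≈ 20/8 = 2.500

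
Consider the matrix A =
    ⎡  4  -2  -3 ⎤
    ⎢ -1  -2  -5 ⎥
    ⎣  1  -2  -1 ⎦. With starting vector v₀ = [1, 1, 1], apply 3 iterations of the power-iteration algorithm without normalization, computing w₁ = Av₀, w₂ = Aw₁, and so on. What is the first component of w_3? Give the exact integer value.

w1 = Av₀ = (4·1 + (-2)·1 + (-3)·1; (-1)·1 + (-2)·1 + (-5)·1; 1·1 + (-2)·1 + (-1)·1) = (-1, -8, -2)
w2 = Aw1 = (4·(-1) + (-2)·(-8) + (-3)·(-2); (-1)·(-1) + (-2)·(-8) + (-5)·(-2); 1·(-1) + (-2)·(-8) + (-1)·(-2)) = (18, 27, 17)
w3 = Aw2 = (-33, -157, -53)
The requested component of w3 is -33.

-33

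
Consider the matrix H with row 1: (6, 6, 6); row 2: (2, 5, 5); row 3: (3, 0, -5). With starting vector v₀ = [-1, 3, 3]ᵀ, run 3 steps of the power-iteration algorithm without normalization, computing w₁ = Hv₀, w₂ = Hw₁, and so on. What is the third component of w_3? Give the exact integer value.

w1 = Hv₀ = (6·(-1) + 6·3 + 6·3; 2·(-1) + 5·3 + 5·3; 3·(-1) + 0·3 + (-5)·3) = (30, 28, -18)
w2 = Hw1 = (6·30 + 6·28 + 6·(-18); 2·30 + 5·28 + 5·(-18); 3·30 + 0·28 + (-5)·(-18)) = (240, 110, 180)
w3 = Hw2 = (3180, 1930, -180)
The requested component of w3 is -180.

-180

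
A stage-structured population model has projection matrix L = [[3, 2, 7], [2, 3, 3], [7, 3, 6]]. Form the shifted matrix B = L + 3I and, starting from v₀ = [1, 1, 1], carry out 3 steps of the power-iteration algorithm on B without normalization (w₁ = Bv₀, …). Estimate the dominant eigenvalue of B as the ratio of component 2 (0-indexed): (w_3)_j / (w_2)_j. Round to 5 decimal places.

16.03560

B = L + 3I has rows (6, 2, 7); (2, 6, 3); (7, 3, 9)
w1 = Bv₀ = (6·1 + 2·1 + 7·1; 2·1 + 6·1 + 3·1; 7·1 + 3·1 + 9·1) = (15, 11, 19)
w2 = Bw1 = (6·15 + 2·11 + 7·19; 2·15 + 6·11 + 3·19; 7·15 + 3·11 + 9·19) = (245, 153, 309)
w3 = Bw2 = (3939, 2335, 4955)
Ratio: 4955/309 = 16.03560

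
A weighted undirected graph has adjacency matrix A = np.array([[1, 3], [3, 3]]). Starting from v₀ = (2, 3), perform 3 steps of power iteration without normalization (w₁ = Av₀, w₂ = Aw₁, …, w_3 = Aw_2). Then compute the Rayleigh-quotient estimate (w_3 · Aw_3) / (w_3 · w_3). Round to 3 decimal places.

w1 = Av₀ = (11, 15)
w2 = Aw1 = (56, 78)
w3 = Aw2 = (290, 402)
Aw3 = (1496, 2076)
w3·Aw3 = 290·1496 + 402·2076 = 1268392; w3·w3 = 290·290 + 402·402 = 245704
λ ≈ 1268392/245704 = 5.162

λ ≈ 5.162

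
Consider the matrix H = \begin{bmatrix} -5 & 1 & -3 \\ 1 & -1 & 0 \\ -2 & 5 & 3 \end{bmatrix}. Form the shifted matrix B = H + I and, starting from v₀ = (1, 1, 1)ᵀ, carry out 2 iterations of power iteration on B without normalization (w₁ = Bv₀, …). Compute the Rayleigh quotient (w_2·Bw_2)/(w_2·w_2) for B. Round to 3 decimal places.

B = H + I has rows (-4, 1, -3); (1, 0, 0); (-2, 5, 4)
w1 = Bv₀ = ((-4)·1 + 1·1 + (-3)·1; 1·1 + 0·1 + 0·1; (-2)·1 + 5·1 + 4·1) = (-6, 1, 7)
w2 = Bw1 = ((-4)·(-6) + 1·1 + (-3)·7; 1·(-6) + 0·1 + 0·7; (-2)·(-6) + 5·1 + 4·7) = (4, -6, 45)
Bw2 = (-157, 4, 142)
w2·Bw2 = 5738; w2·w2 = 2077; μ ≈ 5738/2077 = 2.763

2.763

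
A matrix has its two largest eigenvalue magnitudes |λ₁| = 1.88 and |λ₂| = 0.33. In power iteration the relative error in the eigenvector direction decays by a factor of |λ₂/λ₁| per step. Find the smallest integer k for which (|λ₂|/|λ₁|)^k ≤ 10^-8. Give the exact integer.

|λ₂/λ₁| = 0.33/1.88 = 0.17553
Need k ≥ ln(10^-8) / ln(0.17553) = -18.4207 / -1.7399 ≈ 10.587
Smallest integer k satisfying the bound: 11

11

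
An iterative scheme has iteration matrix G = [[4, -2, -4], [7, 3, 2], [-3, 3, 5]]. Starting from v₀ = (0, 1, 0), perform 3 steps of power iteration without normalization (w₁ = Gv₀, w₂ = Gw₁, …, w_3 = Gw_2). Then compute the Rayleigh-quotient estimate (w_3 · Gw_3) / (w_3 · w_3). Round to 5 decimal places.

w1 = Gv₀ = (4·0 + (-2)·1 + (-4)·0; 7·0 + 3·1 + 2·0; (-3)·0 + 3·1 + 5·0) = (-2, 3, 3)
w2 = Gw1 = (4·(-2) + (-2)·3 + (-4)·3; 7·(-2) + 3·3 + 2·3; (-3)·(-2) + 3·3 + 5·3) = (-26, 1, 30)
w3 = Gw2 = (-226, -119, 231)
Gw3 = (-1590, -1477, 1476)
w3·Gw3 = (-226)·(-1590) + (-119)·(-1477) + 231·1476 = 876059; w3·w3 = (-226)·(-226) + (-119)·(-119) + 231·231 = 118598
λ ≈ 876059/118598 = 7.38679

7.38679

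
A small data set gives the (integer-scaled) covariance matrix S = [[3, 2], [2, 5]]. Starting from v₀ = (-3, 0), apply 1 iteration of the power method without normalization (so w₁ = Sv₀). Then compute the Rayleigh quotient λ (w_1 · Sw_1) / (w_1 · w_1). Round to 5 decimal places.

w1 = Sv₀ = (-9, -6)
Sw1 = (-39, -48)
w1·Sw1 = (-9)·(-39) + (-6)·(-48) = 639; w1·w1 = (-9)·(-9) + (-6)·(-6) = 117
λ ≈ 639/117 = 5.46154

5.46154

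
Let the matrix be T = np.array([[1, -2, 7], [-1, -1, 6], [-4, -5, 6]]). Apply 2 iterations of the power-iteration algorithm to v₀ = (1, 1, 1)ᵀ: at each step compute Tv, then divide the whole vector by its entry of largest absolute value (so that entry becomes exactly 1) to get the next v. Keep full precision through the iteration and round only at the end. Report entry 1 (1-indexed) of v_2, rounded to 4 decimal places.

0.3710

Tv0 = (6.00000, 4.00000, -3.00000); divide by 6.00000 → v1 = (1.00000, 0.66667, -0.50000)
Tv1 = (-3.83333, -4.66667, -10.33333); divide by -10.33333 → v2 = (0.37097, 0.45161, 1.00000)
Requested entry of v2: -23/-62 = 0.3710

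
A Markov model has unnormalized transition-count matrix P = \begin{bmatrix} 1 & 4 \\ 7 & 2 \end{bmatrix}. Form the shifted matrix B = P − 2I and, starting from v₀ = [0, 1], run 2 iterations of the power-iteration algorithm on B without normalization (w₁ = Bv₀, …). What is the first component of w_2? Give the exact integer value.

-4

B = P − 2I has rows (-1, 4); (7, 0)
w1 = Bv₀ = (4, 0)
w2 = Bw1 = (-4, 28)
Requested component of w2: -4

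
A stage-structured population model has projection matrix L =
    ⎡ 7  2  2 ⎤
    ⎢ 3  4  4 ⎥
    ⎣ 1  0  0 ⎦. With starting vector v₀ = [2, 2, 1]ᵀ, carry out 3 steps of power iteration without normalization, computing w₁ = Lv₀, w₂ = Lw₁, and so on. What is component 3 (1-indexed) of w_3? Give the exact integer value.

180

w1 = Lv₀ = (20, 18, 2)
w2 = Lw1 = (180, 140, 20)
w3 = Lw2 = (1580, 1180, 180)
The requested component of w3 is 180.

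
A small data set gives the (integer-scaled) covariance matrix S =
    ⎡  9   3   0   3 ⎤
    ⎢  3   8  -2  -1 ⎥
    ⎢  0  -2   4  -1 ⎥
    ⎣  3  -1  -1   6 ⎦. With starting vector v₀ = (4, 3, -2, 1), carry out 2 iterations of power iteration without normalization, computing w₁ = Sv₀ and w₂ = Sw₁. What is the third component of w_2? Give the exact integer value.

-155

w1 = Sv₀ = (9·4 + 3·3 + 0·(-2) + 3·1; 3·4 + 8·3 + (-2)·(-2) + (-1)·1; 0·4 + (-2)·3 + 4·(-2) + (-1)·1; 3·4 + (-1)·3 + (-1)·(-2) + 6·1) = (48, 39, -15, 17)
w2 = Sw1 = (9·48 + 3·39 + 0·(-15) + 3·17; 3·48 + 8·39 + (-2)·(-15) + (-1)·17; 0·48 + (-2)·39 + 4·(-15) + (-1)·17; 3·48 + (-1)·39 + (-1)·(-15) + 6·17) = (600, 469, -155, 222)
The requested component of w2 is -155.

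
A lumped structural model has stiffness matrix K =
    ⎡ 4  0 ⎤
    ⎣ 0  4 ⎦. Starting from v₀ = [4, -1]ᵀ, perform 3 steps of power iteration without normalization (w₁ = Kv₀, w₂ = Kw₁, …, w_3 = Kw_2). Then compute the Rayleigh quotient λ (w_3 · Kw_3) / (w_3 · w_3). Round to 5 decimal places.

λ ≈ 4.00000

w1 = Kv₀ = (4·4 + 0·(-1); 0·4 + 4·(-1)) = (16, -4)
w2 = Kw1 = (4·16 + 0·(-4); 0·16 + 4·(-4)) = (64, -16)
w3 = Kw2 = (256, -64)
Kw3 = (1024, -256)
w3·Kw3 = 256·1024 + (-64)·(-256) = 278528; w3·w3 = 256·256 + (-64)·(-64) = 69632
λ ≈ 278528/69632 = 4.00000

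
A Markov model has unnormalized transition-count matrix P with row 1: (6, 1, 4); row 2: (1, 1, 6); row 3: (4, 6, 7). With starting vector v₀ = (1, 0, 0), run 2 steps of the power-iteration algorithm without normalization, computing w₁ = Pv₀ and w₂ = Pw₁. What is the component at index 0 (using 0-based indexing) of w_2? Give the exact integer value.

53

w1 = Pv₀ = (6, 1, 4)
w2 = Pw1 = (53, 31, 58)
The requested component of w2 is 53.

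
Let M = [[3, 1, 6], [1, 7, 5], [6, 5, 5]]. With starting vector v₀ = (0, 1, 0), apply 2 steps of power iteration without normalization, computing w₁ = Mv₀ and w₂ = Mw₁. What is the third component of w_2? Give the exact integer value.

w1 = Mv₀ = (3·0 + 1·1 + 6·0; 1·0 + 7·1 + 5·0; 6·0 + 5·1 + 5·0) = (1, 7, 5)
w2 = Mw1 = (3·1 + 1·7 + 6·5; 1·1 + 7·7 + 5·5; 6·1 + 5·7 + 5·5) = (40, 75, 66)
The requested component of w2 is 66.

66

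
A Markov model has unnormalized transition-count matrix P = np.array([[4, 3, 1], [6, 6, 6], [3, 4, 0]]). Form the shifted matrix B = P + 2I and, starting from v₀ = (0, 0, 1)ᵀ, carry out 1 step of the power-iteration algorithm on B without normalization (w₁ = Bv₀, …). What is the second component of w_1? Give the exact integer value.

6

B = P + 2I has rows (6, 3, 1); (6, 8, 6); (3, 4, 2)
w1 = Bv₀ = (1, 6, 2)
Requested component of w1: 6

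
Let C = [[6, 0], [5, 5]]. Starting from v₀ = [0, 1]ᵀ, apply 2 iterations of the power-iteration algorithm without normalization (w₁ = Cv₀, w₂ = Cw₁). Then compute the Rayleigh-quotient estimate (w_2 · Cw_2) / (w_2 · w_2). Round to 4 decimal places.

5.0000

w1 = Cv₀ = (6·0 + 0·1; 5·0 + 5·1) = (0, 5)
w2 = Cw1 = (6·0 + 0·5; 5·0 + 5·5) = (0, 25)
Cw2 = (0, 125)
w2·Cw2 = 0·0 + 25·125 = 3125; w2·w2 = 0·0 + 25·25 = 625
λ ≈ 3125/625 = 5.0000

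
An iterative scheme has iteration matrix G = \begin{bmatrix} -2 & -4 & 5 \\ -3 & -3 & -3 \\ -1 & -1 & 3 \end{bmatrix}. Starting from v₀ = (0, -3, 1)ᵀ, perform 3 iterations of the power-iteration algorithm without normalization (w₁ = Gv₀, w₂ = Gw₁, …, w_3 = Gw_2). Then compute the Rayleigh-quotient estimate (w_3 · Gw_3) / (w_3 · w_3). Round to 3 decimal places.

-5.626

w1 = Gv₀ = (17, 6, 6)
w2 = Gw1 = (-28, -87, -5)
w3 = Gw2 = (379, 360, 100)
Gw3 = (-1698, -2517, -439)
w3·Gw3 = 379·(-1698) + 360·(-2517) + 100·(-439) = -1593562; w3·w3 = 379·379 + 360·360 + 100·100 = 283241
λ ≈ -1593562/283241 = -5.626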